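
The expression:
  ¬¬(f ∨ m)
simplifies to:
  f ∨ m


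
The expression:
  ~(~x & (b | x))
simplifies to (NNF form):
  x | ~b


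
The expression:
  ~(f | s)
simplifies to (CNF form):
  ~f & ~s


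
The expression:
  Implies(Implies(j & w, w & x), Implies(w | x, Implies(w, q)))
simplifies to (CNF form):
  (j | q | ~w) & (q | ~w | ~x)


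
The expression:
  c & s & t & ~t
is never true.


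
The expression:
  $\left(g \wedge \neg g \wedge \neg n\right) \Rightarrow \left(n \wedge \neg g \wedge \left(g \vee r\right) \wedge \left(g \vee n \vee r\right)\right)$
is always true.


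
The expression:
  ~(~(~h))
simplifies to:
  ~h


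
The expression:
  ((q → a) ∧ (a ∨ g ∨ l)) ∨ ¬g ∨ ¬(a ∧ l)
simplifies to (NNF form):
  True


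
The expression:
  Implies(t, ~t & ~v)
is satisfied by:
  {t: False}


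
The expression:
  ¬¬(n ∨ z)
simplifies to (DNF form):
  n ∨ z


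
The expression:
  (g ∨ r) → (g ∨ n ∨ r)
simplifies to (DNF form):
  True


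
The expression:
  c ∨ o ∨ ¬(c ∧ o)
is always true.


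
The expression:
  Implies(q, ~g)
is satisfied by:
  {g: False, q: False}
  {q: True, g: False}
  {g: True, q: False}


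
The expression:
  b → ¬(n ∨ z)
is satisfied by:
  {n: False, b: False, z: False}
  {z: True, n: False, b: False}
  {n: True, z: False, b: False}
  {z: True, n: True, b: False}
  {b: True, z: False, n: False}


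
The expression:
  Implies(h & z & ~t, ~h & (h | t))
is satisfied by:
  {t: True, h: False, z: False}
  {h: False, z: False, t: False}
  {t: True, z: True, h: False}
  {z: True, h: False, t: False}
  {t: True, h: True, z: False}
  {h: True, t: False, z: False}
  {t: True, z: True, h: True}


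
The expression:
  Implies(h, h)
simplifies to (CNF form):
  True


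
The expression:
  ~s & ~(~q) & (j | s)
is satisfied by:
  {j: True, q: True, s: False}


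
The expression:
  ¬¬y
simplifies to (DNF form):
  y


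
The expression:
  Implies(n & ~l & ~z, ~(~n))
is always true.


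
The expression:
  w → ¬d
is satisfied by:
  {w: False, d: False}
  {d: True, w: False}
  {w: True, d: False}


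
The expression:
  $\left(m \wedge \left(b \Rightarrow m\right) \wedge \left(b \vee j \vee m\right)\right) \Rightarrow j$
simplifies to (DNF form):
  $j \vee \neg m$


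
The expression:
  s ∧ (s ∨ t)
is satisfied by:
  {s: True}


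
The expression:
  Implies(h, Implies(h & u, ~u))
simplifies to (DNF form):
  ~h | ~u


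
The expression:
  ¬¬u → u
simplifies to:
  True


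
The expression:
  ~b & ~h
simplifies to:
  ~b & ~h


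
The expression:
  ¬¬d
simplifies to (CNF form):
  d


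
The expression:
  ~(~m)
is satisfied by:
  {m: True}


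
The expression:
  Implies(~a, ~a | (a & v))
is always true.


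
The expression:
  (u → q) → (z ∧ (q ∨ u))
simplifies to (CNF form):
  (q ∨ u) ∧ (q ∨ ¬q) ∧ (u ∨ z) ∧ (z ∨ ¬q)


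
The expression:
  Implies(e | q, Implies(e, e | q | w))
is always true.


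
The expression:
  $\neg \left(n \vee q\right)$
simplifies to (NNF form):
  $\neg n \wedge \neg q$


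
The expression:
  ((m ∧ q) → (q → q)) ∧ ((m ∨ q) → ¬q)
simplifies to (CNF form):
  ¬q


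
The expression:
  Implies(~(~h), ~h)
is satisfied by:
  {h: False}


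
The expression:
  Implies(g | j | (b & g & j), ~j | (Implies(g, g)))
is always true.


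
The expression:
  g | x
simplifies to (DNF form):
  g | x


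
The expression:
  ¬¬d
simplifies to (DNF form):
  d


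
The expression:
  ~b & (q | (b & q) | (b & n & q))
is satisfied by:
  {q: True, b: False}


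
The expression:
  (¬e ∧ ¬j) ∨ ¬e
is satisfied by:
  {e: False}


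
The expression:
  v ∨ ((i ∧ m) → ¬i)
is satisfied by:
  {v: True, m: False, i: False}
  {m: False, i: False, v: False}
  {i: True, v: True, m: False}
  {i: True, m: False, v: False}
  {v: True, m: True, i: False}
  {m: True, v: False, i: False}
  {i: True, m: True, v: True}


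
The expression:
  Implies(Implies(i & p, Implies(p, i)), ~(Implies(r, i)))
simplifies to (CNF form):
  r & ~i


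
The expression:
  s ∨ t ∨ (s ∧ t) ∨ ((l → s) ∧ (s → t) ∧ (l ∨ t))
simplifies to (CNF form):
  s ∨ t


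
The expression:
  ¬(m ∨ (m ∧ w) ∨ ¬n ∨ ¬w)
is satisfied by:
  {w: True, n: True, m: False}


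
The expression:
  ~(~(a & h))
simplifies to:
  a & h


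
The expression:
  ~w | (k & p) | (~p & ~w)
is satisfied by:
  {k: True, p: True, w: False}
  {k: True, p: False, w: False}
  {p: True, k: False, w: False}
  {k: False, p: False, w: False}
  {k: True, w: True, p: True}


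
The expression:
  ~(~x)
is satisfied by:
  {x: True}


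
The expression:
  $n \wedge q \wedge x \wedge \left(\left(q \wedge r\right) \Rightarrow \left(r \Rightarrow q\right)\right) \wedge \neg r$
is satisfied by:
  {x: True, q: True, n: True, r: False}


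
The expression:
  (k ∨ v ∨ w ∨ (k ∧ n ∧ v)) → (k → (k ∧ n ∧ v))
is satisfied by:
  {n: True, v: True, k: False}
  {n: True, v: False, k: False}
  {v: True, n: False, k: False}
  {n: False, v: False, k: False}
  {n: True, k: True, v: True}


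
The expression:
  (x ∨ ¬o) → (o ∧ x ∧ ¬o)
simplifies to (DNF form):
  o ∧ ¬x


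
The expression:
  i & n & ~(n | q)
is never true.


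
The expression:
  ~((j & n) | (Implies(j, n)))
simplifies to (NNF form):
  j & ~n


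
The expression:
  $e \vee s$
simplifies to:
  $e \vee s$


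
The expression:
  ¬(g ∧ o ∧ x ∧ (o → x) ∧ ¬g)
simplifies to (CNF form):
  True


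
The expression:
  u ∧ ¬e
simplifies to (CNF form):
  u ∧ ¬e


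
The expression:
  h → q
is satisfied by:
  {q: True, h: False}
  {h: False, q: False}
  {h: True, q: True}


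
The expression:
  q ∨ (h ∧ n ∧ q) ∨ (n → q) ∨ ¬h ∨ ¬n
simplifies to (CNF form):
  q ∨ ¬h ∨ ¬n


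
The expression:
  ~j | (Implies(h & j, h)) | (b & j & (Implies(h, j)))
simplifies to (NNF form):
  True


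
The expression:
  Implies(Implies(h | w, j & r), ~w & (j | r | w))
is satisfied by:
  {h: True, r: False, j: False, w: False}
  {w: True, h: True, r: False, j: False}
  {w: True, r: False, h: False, j: False}
  {h: True, r: True, w: False, j: False}
  {r: True, w: False, h: False, j: False}
  {w: True, r: True, h: True, j: False}
  {w: True, r: True, h: False, j: False}
  {j: True, h: True, r: False, w: False}
  {j: True, r: False, h: False, w: False}
  {j: True, w: True, h: True, r: False}
  {j: True, w: True, r: False, h: False}
  {j: True, h: True, r: True, w: False}
  {j: True, r: True, h: False, w: False}


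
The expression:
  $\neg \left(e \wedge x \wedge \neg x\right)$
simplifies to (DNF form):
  $\text{True}$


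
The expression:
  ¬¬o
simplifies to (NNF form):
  o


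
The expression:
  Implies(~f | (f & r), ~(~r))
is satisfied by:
  {r: True, f: True}
  {r: True, f: False}
  {f: True, r: False}


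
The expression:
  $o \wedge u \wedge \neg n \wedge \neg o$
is never true.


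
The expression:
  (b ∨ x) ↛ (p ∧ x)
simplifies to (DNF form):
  (b ∧ ¬x) ∨ (x ∧ ¬p)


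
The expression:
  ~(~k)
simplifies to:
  k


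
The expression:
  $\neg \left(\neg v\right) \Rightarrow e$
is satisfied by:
  {e: True, v: False}
  {v: False, e: False}
  {v: True, e: True}


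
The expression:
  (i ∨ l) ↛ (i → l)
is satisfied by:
  {i: True, l: False}


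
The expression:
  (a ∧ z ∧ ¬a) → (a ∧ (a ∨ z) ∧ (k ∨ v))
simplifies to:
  True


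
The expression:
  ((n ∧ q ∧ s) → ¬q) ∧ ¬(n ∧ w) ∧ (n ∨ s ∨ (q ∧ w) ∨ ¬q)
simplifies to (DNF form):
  (s ∧ ¬n) ∨ (w ∧ ¬n) ∨ (¬q ∧ ¬w) ∨ (n ∧ ¬s ∧ ¬w)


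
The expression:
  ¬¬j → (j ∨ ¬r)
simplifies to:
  True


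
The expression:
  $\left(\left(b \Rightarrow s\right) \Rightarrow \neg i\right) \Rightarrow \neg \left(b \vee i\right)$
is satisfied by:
  {s: True, i: True, b: False}
  {s: True, i: False, b: False}
  {i: True, s: False, b: False}
  {s: False, i: False, b: False}
  {b: True, s: True, i: True}


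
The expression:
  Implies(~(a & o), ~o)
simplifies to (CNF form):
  a | ~o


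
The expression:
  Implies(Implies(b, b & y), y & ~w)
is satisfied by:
  {b: True, w: False, y: False}
  {y: True, b: True, w: False}
  {y: True, w: False, b: False}
  {b: True, w: True, y: False}


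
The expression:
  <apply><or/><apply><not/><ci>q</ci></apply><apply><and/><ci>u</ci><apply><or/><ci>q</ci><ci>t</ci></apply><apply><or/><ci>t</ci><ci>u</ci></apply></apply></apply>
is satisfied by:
  {u: True, q: False}
  {q: False, u: False}
  {q: True, u: True}


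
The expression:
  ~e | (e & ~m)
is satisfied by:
  {m: False, e: False}
  {e: True, m: False}
  {m: True, e: False}


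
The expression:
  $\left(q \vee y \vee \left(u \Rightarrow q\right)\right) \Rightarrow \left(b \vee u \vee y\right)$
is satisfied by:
  {y: True, b: True, u: True}
  {y: True, b: True, u: False}
  {y: True, u: True, b: False}
  {y: True, u: False, b: False}
  {b: True, u: True, y: False}
  {b: True, u: False, y: False}
  {u: True, b: False, y: False}


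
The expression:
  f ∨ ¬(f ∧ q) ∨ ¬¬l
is always true.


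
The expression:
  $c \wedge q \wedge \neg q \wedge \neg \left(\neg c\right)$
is never true.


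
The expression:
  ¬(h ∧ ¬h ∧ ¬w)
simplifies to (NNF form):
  True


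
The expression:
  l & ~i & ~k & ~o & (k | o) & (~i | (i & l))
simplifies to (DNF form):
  False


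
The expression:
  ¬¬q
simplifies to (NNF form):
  q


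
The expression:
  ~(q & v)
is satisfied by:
  {v: False, q: False}
  {q: True, v: False}
  {v: True, q: False}


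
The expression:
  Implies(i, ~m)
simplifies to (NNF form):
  ~i | ~m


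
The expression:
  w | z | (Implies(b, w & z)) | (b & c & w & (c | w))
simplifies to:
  w | z | ~b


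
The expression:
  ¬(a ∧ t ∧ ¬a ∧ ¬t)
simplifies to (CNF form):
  True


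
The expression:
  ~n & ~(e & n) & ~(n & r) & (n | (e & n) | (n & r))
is never true.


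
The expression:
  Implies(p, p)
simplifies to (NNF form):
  True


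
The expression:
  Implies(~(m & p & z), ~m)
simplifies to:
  ~m | (p & z)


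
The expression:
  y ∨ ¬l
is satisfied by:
  {y: True, l: False}
  {l: False, y: False}
  {l: True, y: True}


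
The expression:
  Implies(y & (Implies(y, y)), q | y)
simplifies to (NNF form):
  True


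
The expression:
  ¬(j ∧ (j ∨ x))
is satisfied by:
  {j: False}


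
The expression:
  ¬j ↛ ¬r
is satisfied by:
  {r: True, j: False}


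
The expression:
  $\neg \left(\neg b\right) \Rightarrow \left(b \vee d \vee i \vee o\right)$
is always true.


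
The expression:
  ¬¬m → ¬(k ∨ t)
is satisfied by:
  {k: False, m: False, t: False}
  {t: True, k: False, m: False}
  {k: True, t: False, m: False}
  {t: True, k: True, m: False}
  {m: True, t: False, k: False}


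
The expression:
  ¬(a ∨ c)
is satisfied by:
  {a: False, c: False}


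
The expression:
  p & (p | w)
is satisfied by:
  {p: True}


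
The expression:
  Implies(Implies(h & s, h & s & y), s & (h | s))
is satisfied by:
  {s: True}


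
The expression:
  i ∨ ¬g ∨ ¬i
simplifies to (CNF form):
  True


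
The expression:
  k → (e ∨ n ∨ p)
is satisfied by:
  {n: True, p: True, e: True, k: False}
  {n: True, p: True, k: False, e: False}
  {n: True, e: True, k: False, p: False}
  {n: True, k: False, e: False, p: False}
  {p: True, e: True, k: False, n: False}
  {p: True, k: False, e: False, n: False}
  {e: True, p: False, k: False, n: False}
  {p: False, k: False, e: False, n: False}
  {p: True, n: True, k: True, e: True}
  {p: True, n: True, k: True, e: False}
  {n: True, k: True, e: True, p: False}
  {n: True, k: True, p: False, e: False}
  {e: True, k: True, p: True, n: False}
  {k: True, p: True, n: False, e: False}
  {k: True, e: True, n: False, p: False}


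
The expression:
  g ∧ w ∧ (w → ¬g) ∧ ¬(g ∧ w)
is never true.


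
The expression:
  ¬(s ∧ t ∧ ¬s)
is always true.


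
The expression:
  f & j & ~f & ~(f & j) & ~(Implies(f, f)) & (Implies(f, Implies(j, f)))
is never true.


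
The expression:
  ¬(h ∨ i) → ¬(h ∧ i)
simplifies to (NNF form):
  True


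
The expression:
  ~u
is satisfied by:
  {u: False}


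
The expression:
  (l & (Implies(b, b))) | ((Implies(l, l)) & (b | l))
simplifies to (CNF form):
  b | l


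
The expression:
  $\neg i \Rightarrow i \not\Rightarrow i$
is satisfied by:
  {i: True}


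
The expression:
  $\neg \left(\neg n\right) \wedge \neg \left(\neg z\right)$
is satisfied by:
  {z: True, n: True}


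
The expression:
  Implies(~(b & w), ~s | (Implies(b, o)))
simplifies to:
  o | w | ~b | ~s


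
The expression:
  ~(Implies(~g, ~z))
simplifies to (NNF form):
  z & ~g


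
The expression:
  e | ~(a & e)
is always true.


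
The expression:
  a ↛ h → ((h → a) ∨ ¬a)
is always true.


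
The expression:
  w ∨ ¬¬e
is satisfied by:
  {e: True, w: True}
  {e: True, w: False}
  {w: True, e: False}


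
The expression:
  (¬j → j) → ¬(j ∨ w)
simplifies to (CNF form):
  ¬j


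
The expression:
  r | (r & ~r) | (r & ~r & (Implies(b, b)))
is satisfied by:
  {r: True}


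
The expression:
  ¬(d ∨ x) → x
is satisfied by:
  {x: True, d: True}
  {x: True, d: False}
  {d: True, x: False}


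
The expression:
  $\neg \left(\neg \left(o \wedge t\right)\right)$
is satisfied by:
  {t: True, o: True}


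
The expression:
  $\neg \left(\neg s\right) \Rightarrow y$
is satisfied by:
  {y: True, s: False}
  {s: False, y: False}
  {s: True, y: True}


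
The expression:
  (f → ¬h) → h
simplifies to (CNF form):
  h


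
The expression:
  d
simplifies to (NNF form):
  d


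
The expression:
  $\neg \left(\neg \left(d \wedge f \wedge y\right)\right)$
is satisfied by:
  {y: True, d: True, f: True}


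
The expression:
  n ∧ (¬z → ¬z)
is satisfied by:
  {n: True}


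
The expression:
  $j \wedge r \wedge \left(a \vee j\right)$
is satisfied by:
  {r: True, j: True}


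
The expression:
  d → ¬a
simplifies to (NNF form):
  ¬a ∨ ¬d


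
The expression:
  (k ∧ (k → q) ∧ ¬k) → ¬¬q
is always true.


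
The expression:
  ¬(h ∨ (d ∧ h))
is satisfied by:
  {h: False}


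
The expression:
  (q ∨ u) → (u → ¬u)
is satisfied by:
  {u: False}


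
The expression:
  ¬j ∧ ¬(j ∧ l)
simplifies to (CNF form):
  ¬j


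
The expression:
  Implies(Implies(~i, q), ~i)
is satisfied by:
  {i: False}


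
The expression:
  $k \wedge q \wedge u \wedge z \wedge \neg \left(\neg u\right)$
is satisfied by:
  {z: True, u: True, q: True, k: True}


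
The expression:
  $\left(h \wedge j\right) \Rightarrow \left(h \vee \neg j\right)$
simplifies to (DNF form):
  $\text{True}$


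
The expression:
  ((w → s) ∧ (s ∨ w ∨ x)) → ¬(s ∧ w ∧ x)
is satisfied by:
  {s: False, x: False, w: False}
  {w: True, s: False, x: False}
  {x: True, s: False, w: False}
  {w: True, x: True, s: False}
  {s: True, w: False, x: False}
  {w: True, s: True, x: False}
  {x: True, s: True, w: False}


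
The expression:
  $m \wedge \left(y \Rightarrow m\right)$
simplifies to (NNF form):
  $m$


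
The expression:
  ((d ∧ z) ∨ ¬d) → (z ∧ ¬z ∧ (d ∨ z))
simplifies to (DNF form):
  d ∧ ¬z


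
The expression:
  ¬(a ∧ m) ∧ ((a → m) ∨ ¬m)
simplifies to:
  ¬a ∨ ¬m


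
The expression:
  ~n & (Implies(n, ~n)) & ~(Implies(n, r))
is never true.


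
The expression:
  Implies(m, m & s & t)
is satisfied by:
  {s: True, t: True, m: False}
  {s: True, t: False, m: False}
  {t: True, s: False, m: False}
  {s: False, t: False, m: False}
  {s: True, m: True, t: True}


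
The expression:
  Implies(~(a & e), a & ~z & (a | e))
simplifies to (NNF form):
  a & (e | ~z)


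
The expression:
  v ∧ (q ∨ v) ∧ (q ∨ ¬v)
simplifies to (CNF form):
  q ∧ v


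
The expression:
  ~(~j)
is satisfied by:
  {j: True}


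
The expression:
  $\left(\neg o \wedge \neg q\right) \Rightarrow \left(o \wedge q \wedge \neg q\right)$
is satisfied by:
  {q: True, o: True}
  {q: True, o: False}
  {o: True, q: False}


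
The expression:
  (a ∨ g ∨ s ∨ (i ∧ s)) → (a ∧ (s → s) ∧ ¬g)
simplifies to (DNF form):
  (a ∧ ¬g) ∨ (¬g ∧ ¬s)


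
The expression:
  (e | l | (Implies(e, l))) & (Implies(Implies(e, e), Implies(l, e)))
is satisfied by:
  {e: True, l: False}
  {l: False, e: False}
  {l: True, e: True}


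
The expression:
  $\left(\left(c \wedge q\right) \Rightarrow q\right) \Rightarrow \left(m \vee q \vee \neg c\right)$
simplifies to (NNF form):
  $m \vee q \vee \neg c$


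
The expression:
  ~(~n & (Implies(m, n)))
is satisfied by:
  {n: True, m: True}
  {n: True, m: False}
  {m: True, n: False}


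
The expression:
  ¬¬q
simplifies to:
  q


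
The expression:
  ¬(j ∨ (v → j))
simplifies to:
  v ∧ ¬j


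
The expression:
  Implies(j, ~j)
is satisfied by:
  {j: False}


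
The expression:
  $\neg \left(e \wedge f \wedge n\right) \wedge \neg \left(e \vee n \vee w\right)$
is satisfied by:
  {n: False, e: False, w: False}


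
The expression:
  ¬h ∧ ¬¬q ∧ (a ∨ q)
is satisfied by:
  {q: True, h: False}


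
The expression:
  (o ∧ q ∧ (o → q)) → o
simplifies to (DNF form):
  True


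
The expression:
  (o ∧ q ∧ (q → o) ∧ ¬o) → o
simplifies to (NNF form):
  True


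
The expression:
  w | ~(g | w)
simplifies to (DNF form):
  w | ~g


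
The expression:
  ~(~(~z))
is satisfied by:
  {z: False}


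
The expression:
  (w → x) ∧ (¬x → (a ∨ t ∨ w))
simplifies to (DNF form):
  x ∨ (a ∧ ¬w) ∨ (t ∧ ¬w)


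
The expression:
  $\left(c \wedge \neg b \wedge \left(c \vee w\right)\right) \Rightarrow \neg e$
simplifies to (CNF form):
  $b \vee \neg c \vee \neg e$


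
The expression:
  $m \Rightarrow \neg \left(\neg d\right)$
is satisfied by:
  {d: True, m: False}
  {m: False, d: False}
  {m: True, d: True}


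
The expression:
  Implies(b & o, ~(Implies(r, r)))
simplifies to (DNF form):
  ~b | ~o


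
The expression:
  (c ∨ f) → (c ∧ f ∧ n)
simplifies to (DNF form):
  (f ∧ ¬f) ∨ (¬c ∧ ¬f) ∨ (c ∧ f ∧ n) ∨ (c ∧ f ∧ ¬f) ∨ (c ∧ n ∧ ¬c) ∨ (c ∧ ¬c ∧ ¬f) ∨ (f ∧ n ∧ ¬f) ∨ (n ∧ ¬c ∧ ¬f)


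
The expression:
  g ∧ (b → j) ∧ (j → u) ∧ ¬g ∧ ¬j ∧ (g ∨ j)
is never true.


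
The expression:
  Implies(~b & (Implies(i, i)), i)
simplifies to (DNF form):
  b | i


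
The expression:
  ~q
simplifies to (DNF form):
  ~q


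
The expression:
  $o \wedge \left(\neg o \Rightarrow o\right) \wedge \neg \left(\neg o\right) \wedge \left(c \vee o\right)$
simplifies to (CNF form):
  $o$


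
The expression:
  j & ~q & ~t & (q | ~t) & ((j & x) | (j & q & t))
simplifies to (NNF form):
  j & x & ~q & ~t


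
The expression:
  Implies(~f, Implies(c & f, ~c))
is always true.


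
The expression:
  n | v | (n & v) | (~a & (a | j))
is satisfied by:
  {n: True, v: True, j: True, a: False}
  {n: True, v: True, a: False, j: False}
  {n: True, v: True, j: True, a: True}
  {n: True, v: True, a: True, j: False}
  {n: True, j: True, a: False, v: False}
  {n: True, a: False, j: False, v: False}
  {n: True, j: True, a: True, v: False}
  {n: True, a: True, j: False, v: False}
  {j: True, v: True, a: False, n: False}
  {v: True, a: False, j: False, n: False}
  {j: True, v: True, a: True, n: False}
  {v: True, a: True, j: False, n: False}
  {j: True, v: False, a: False, n: False}


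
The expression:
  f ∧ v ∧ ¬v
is never true.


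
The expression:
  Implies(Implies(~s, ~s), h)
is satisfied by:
  {h: True}


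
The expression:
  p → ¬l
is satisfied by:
  {l: False, p: False}
  {p: True, l: False}
  {l: True, p: False}


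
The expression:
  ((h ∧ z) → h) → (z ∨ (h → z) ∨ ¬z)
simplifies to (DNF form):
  True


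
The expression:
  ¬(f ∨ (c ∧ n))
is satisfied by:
  {c: False, f: False, n: False}
  {n: True, c: False, f: False}
  {c: True, n: False, f: False}


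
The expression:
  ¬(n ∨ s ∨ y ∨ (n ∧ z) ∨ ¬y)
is never true.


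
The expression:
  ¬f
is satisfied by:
  {f: False}


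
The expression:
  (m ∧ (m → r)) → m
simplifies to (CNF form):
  True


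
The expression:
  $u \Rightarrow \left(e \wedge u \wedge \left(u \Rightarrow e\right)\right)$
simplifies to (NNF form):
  $e \vee \neg u$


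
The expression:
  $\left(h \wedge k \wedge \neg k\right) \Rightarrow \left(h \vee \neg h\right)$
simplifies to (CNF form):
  $\text{True}$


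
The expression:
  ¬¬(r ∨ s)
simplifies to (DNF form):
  r ∨ s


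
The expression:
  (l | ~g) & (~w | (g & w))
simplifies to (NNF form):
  (g & l) | (~g & ~w)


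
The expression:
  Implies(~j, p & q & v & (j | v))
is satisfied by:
  {q: True, j: True, v: True, p: True}
  {q: True, j: True, v: True, p: False}
  {q: True, j: True, p: True, v: False}
  {q: True, j: True, p: False, v: False}
  {j: True, v: True, p: True, q: False}
  {j: True, v: True, p: False, q: False}
  {j: True, v: False, p: True, q: False}
  {j: True, v: False, p: False, q: False}
  {q: True, v: True, p: True, j: False}


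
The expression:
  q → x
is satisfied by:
  {x: True, q: False}
  {q: False, x: False}
  {q: True, x: True}


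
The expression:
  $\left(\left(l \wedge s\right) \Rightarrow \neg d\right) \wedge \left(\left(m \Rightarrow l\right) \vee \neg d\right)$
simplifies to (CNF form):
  $\left(l \vee \neg d \vee \neg l\right) \wedge \left(l \vee \neg d \vee \neg m\right) \wedge \left(\neg d \vee \neg l \vee \neg s\right) \wedge \left(\neg d \vee \neg m \vee \neg s\right)$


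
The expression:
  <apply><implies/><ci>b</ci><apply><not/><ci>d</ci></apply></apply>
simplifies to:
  <apply><or/><apply><not/><ci>b</ci></apply><apply><not/><ci>d</ci></apply></apply>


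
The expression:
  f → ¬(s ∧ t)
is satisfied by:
  {s: False, t: False, f: False}
  {f: True, s: False, t: False}
  {t: True, s: False, f: False}
  {f: True, t: True, s: False}
  {s: True, f: False, t: False}
  {f: True, s: True, t: False}
  {t: True, s: True, f: False}


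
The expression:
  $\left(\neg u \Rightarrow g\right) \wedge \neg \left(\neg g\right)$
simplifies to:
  $g$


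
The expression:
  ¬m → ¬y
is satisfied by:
  {m: True, y: False}
  {y: False, m: False}
  {y: True, m: True}


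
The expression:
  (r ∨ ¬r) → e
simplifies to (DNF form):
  e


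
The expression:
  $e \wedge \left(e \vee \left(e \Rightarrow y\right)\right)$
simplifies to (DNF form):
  $e$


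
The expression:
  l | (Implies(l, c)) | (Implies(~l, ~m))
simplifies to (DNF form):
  True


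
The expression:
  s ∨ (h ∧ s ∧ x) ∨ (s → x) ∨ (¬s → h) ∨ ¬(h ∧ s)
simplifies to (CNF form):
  True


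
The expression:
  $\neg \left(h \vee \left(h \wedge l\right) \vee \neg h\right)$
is never true.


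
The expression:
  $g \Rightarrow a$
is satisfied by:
  {a: True, g: False}
  {g: False, a: False}
  {g: True, a: True}


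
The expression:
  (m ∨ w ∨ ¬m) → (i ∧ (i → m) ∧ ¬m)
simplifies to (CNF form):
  False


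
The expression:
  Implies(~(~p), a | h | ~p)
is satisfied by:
  {a: True, h: True, p: False}
  {a: True, p: False, h: False}
  {h: True, p: False, a: False}
  {h: False, p: False, a: False}
  {a: True, h: True, p: True}
  {a: True, p: True, h: False}
  {h: True, p: True, a: False}


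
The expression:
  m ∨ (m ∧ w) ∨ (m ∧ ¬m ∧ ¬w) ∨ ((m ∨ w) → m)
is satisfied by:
  {m: True, w: False}
  {w: False, m: False}
  {w: True, m: True}


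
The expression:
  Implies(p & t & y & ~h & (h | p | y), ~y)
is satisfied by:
  {h: True, p: False, t: False, y: False}
  {y: False, p: False, h: False, t: False}
  {y: True, h: True, p: False, t: False}
  {y: True, p: False, h: False, t: False}
  {t: True, h: True, y: False, p: False}
  {t: True, y: False, p: False, h: False}
  {t: True, y: True, h: True, p: False}
  {t: True, y: True, p: False, h: False}
  {h: True, p: True, t: False, y: False}
  {p: True, t: False, h: False, y: False}
  {y: True, p: True, h: True, t: False}
  {y: True, p: True, t: False, h: False}
  {h: True, p: True, t: True, y: False}
  {p: True, t: True, y: False, h: False}
  {y: True, p: True, t: True, h: True}


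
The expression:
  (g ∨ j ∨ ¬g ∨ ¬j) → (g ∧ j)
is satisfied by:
  {j: True, g: True}


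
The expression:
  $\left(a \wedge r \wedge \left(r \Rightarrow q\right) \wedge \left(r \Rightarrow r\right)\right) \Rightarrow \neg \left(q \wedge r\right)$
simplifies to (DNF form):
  $\neg a \vee \neg q \vee \neg r$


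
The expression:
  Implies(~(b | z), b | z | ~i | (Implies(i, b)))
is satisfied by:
  {b: True, z: True, i: False}
  {b: True, i: False, z: False}
  {z: True, i: False, b: False}
  {z: False, i: False, b: False}
  {b: True, z: True, i: True}
  {b: True, i: True, z: False}
  {z: True, i: True, b: False}


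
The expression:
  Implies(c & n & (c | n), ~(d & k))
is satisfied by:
  {k: False, d: False, n: False, c: False}
  {c: True, k: False, d: False, n: False}
  {n: True, k: False, d: False, c: False}
  {c: True, n: True, k: False, d: False}
  {d: True, c: False, k: False, n: False}
  {c: True, d: True, k: False, n: False}
  {n: True, d: True, c: False, k: False}
  {c: True, n: True, d: True, k: False}
  {k: True, n: False, d: False, c: False}
  {c: True, k: True, n: False, d: False}
  {n: True, k: True, c: False, d: False}
  {c: True, n: True, k: True, d: False}
  {d: True, k: True, n: False, c: False}
  {c: True, d: True, k: True, n: False}
  {n: True, d: True, k: True, c: False}


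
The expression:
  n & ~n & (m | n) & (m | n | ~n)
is never true.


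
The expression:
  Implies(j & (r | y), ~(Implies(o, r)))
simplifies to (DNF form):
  ~j | (o & ~r) | (~r & ~y)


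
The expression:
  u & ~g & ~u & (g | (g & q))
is never true.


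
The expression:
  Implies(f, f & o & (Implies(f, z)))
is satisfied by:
  {o: True, z: True, f: False}
  {o: True, z: False, f: False}
  {z: True, o: False, f: False}
  {o: False, z: False, f: False}
  {f: True, o: True, z: True}


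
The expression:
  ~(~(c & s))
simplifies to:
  c & s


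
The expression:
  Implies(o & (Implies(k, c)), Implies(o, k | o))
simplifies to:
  True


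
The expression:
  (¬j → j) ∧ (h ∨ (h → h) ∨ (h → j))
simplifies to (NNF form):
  j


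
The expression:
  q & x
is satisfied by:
  {x: True, q: True}


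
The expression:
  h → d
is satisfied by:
  {d: True, h: False}
  {h: False, d: False}
  {h: True, d: True}


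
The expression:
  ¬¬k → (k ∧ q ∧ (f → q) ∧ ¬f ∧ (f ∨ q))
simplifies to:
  (q ∧ ¬f) ∨ ¬k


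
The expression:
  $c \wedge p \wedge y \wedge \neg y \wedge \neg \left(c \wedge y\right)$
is never true.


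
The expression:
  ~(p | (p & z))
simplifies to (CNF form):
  ~p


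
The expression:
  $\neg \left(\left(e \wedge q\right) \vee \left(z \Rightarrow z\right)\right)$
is never true.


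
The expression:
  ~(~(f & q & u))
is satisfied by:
  {f: True, u: True, q: True}


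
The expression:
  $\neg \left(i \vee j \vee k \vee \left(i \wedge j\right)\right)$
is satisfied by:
  {i: False, j: False, k: False}


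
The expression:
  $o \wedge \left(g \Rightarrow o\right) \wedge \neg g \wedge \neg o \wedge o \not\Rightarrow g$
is never true.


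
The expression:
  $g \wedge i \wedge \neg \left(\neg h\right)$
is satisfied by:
  {h: True, i: True, g: True}


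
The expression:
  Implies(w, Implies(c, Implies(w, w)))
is always true.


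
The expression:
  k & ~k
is never true.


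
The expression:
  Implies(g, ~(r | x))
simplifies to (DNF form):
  ~g | (~r & ~x)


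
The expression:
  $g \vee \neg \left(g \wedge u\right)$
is always true.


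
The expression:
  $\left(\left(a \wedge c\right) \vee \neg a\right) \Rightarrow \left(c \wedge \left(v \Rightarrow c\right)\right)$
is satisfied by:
  {a: True, c: True}
  {a: True, c: False}
  {c: True, a: False}


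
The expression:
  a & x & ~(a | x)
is never true.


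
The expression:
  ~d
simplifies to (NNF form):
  ~d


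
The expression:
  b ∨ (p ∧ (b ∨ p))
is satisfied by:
  {b: True, p: True}
  {b: True, p: False}
  {p: True, b: False}


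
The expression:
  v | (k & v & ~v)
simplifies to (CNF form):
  v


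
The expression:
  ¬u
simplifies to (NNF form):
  ¬u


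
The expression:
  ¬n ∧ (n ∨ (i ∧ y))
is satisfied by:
  {i: True, y: True, n: False}


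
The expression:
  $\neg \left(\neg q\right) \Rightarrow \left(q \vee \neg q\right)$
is always true.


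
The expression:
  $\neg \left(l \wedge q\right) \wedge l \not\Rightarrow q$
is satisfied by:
  {l: True, q: False}


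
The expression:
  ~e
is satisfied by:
  {e: False}


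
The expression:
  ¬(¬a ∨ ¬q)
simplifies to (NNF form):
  a ∧ q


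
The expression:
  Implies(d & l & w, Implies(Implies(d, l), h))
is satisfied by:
  {h: True, l: False, d: False, w: False}
  {w: False, l: False, h: False, d: False}
  {w: True, h: True, l: False, d: False}
  {w: True, l: False, h: False, d: False}
  {d: True, h: True, w: False, l: False}
  {d: True, w: False, l: False, h: False}
  {d: True, w: True, h: True, l: False}
  {d: True, w: True, l: False, h: False}
  {h: True, l: True, d: False, w: False}
  {l: True, d: False, h: False, w: False}
  {w: True, l: True, h: True, d: False}
  {w: True, l: True, d: False, h: False}
  {h: True, l: True, d: True, w: False}
  {l: True, d: True, w: False, h: False}
  {w: True, l: True, d: True, h: True}


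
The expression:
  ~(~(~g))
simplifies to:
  ~g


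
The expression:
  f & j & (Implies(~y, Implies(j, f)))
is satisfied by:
  {j: True, f: True}


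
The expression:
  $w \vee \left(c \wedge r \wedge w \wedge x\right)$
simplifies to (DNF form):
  $w$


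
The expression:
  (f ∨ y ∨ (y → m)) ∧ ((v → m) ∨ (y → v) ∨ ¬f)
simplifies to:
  True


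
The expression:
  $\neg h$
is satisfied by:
  {h: False}


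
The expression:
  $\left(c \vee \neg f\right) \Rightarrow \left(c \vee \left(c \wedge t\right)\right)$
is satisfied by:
  {c: True, f: True}
  {c: True, f: False}
  {f: True, c: False}


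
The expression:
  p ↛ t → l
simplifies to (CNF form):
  l ∨ t ∨ ¬p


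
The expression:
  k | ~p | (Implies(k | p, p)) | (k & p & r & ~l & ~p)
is always true.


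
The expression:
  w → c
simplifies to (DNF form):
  c ∨ ¬w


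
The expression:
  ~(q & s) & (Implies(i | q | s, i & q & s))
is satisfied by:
  {q: False, i: False, s: False}


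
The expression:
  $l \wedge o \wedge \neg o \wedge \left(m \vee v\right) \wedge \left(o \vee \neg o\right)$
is never true.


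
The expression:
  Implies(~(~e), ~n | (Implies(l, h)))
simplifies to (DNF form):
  h | ~e | ~l | ~n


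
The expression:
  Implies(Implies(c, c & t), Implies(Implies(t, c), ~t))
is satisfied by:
  {c: False, t: False}
  {t: True, c: False}
  {c: True, t: False}


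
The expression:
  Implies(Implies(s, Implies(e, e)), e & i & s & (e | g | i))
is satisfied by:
  {i: True, e: True, s: True}


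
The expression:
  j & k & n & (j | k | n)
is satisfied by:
  {j: True, n: True, k: True}


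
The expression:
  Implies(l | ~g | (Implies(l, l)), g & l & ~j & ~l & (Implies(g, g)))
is never true.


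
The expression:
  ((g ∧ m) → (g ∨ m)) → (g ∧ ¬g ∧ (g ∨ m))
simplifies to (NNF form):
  False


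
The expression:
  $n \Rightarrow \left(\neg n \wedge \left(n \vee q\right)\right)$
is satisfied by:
  {n: False}


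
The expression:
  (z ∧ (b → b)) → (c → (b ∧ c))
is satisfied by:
  {b: True, c: False, z: False}
  {c: False, z: False, b: False}
  {b: True, z: True, c: False}
  {z: True, c: False, b: False}
  {b: True, c: True, z: False}
  {c: True, b: False, z: False}
  {b: True, z: True, c: True}


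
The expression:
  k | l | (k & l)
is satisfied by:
  {k: True, l: True}
  {k: True, l: False}
  {l: True, k: False}


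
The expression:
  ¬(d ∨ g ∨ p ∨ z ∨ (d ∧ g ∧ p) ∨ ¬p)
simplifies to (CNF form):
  False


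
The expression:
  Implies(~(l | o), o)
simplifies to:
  l | o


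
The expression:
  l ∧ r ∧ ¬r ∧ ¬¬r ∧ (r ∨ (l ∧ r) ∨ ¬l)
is never true.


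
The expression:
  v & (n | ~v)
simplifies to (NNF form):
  n & v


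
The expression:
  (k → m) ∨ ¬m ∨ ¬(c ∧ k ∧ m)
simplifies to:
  True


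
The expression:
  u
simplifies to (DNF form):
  u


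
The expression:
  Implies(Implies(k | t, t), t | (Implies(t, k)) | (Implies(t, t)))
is always true.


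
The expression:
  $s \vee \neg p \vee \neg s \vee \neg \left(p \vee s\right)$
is always true.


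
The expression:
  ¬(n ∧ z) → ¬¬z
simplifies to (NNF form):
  z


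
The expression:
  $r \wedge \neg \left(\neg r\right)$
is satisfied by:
  {r: True}


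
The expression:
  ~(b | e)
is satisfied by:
  {e: False, b: False}


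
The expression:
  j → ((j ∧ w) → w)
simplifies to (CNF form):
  True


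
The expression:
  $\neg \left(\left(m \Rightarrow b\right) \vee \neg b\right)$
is never true.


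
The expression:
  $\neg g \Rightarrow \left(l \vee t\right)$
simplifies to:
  $g \vee l \vee t$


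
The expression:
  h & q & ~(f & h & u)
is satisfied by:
  {h: True, q: True, u: False, f: False}
  {h: True, f: True, q: True, u: False}
  {h: True, u: True, q: True, f: False}


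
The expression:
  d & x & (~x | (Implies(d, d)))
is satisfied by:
  {d: True, x: True}


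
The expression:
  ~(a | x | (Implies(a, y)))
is never true.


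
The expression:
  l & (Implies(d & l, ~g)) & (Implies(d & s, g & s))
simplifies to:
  l & (~d | ~g) & (~d | ~s)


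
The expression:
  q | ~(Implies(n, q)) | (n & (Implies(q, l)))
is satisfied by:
  {n: True, q: True}
  {n: True, q: False}
  {q: True, n: False}


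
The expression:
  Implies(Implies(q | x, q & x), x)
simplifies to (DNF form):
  q | x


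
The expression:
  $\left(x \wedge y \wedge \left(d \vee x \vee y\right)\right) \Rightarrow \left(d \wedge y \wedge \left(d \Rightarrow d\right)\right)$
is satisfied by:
  {d: True, x: False, y: False}
  {x: False, y: False, d: False}
  {d: True, y: True, x: False}
  {y: True, x: False, d: False}
  {d: True, x: True, y: False}
  {x: True, d: False, y: False}
  {d: True, y: True, x: True}


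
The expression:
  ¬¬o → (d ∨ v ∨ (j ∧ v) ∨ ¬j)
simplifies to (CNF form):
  d ∨ v ∨ ¬j ∨ ¬o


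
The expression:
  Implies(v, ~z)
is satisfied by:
  {v: False, z: False}
  {z: True, v: False}
  {v: True, z: False}


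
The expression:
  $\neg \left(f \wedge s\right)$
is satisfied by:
  {s: False, f: False}
  {f: True, s: False}
  {s: True, f: False}


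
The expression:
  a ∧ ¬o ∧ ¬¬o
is never true.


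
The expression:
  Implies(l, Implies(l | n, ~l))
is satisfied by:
  {l: False}


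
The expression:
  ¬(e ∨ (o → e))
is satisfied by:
  {o: True, e: False}


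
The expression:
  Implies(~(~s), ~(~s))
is always true.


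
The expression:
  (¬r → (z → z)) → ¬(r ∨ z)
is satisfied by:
  {r: False, z: False}


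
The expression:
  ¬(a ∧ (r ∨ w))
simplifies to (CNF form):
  (¬a ∨ ¬r) ∧ (¬a ∨ ¬w)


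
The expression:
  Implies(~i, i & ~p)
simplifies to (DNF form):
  i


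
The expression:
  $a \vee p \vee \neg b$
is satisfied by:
  {a: True, p: True, b: False}
  {a: True, p: False, b: False}
  {p: True, a: False, b: False}
  {a: False, p: False, b: False}
  {a: True, b: True, p: True}
  {a: True, b: True, p: False}
  {b: True, p: True, a: False}


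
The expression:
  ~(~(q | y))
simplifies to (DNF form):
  q | y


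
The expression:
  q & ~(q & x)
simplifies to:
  q & ~x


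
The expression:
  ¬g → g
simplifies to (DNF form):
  g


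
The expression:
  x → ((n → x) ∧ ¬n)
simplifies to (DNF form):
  ¬n ∨ ¬x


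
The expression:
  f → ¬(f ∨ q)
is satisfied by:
  {f: False}


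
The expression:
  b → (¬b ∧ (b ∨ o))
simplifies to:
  ¬b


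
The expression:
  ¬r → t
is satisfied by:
  {r: True, t: True}
  {r: True, t: False}
  {t: True, r: False}


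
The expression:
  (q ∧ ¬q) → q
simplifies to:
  True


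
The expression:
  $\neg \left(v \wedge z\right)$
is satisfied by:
  {v: False, z: False}
  {z: True, v: False}
  {v: True, z: False}


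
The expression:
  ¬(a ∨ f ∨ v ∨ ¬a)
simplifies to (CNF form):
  False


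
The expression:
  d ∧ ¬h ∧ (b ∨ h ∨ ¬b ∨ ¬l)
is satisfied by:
  {d: True, h: False}


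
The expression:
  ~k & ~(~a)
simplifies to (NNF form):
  a & ~k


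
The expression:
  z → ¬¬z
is always true.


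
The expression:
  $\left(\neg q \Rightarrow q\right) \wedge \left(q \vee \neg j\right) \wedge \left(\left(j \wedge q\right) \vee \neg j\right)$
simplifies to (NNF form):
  $q$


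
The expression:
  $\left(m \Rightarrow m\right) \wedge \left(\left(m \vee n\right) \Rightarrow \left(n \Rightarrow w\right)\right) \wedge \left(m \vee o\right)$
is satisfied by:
  {o: True, m: True, w: True, n: False}
  {o: True, m: True, w: False, n: False}
  {o: True, w: True, m: False, n: False}
  {o: True, w: False, m: False, n: False}
  {m: True, w: True, o: False, n: False}
  {m: True, w: False, o: False, n: False}
  {n: True, o: True, m: True, w: True}
  {n: True, o: True, w: True, m: False}
  {n: True, m: True, w: True, o: False}


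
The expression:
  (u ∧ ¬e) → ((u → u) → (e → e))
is always true.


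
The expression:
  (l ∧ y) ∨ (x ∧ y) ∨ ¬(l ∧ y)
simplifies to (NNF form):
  True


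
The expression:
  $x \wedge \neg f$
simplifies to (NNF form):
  $x \wedge \neg f$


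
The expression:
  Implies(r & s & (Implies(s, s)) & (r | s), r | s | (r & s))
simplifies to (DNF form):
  True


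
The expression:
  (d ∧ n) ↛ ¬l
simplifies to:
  d ∧ l ∧ n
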